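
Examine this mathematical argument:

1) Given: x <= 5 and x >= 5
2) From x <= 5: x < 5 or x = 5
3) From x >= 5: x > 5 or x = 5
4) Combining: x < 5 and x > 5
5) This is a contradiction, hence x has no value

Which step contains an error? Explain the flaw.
Step 4: Combining: x < 5 and x > 5

Step 4 incorrectly combines the conditions. From x <= 5 and x >= 5, the intersection is x = 5. The error treats the 'or' cases as 'and' requirements. The correct conclusion is that x = 5 is the unique solution, not that no solution exists.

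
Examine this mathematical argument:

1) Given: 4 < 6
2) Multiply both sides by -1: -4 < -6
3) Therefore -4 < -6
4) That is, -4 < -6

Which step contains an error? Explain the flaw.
Step 2: Multiply both sides by -1: -4 < -6

Step 2 multiplies both sides by -1 but fails to reverse the inequality sign. When multiplying (or dividing) an inequality by a negative number, the direction must be reversed. Since 4 < 6, we should get -4 > -6, i.e., -4 > -6.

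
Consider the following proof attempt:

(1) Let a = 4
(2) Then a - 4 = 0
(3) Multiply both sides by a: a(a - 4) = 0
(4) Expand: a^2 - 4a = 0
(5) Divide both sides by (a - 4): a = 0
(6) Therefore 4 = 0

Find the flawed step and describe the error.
Step 5: Divide both sides by (a - 4): a = 0

Step 5 divides both sides by (a - 4). However, since a = 4, we have (a - 4) = 0. Division by zero is undefined, making this step invalid.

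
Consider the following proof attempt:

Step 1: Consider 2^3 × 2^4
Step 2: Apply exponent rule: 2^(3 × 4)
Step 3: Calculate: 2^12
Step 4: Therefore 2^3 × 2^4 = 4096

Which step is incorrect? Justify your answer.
Step 2: Apply exponent rule: 2^(3 × 4)

Step 2 incorrectly states that a^b × a^c = a^(b×c). The correct rule is a^b × a^c = a^(b+c). The actual value is 2^3 × 2^4 = 2^7 = 128, not 2^12 = 4096.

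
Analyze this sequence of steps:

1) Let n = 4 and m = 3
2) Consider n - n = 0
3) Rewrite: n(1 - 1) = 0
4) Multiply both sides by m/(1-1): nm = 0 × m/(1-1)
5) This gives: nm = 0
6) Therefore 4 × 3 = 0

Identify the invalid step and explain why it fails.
Step 4: Multiply both sides by m/(1-1): nm = 0 × m/(1-1)

Step 4 multiplies both sides by m/(1-1). However, 1-1 = 0, so this is multiplication by m/0, which is undefined. We cannot multiply by an undefined expression.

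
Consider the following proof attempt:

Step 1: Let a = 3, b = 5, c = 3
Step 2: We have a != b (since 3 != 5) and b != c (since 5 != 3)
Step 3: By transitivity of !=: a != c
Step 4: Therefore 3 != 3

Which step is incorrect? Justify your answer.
Step 3: By transitivity of !=: a != c

Step 3 incorrectly applies transitivity to the '!=' relation. Transitivity states: if a R b and b R c, then a R c. However, '!=' is not transitive. Counterexample: 3 != 5 and 5 != 3, but 3 = 3 (both equal 3). Transitivity holds for relations like <, <=, =, but not for !=.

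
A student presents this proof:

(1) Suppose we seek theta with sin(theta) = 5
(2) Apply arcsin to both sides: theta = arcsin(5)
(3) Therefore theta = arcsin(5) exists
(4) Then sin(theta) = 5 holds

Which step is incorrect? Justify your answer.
Step 2: Apply arcsin to both sides: theta = arcsin(5)

Step 2 applies arcsin to 5. However, arcsin(x) is only defined for x in [-1, 1] because sin(theta) can only produce values in that range. Since |5| > 1, arcsin(5) is undefined. There is no angle whose sine equals 5.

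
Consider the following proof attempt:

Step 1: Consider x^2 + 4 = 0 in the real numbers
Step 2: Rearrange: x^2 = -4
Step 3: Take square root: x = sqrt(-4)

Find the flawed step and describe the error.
Step 3: Take square root: x = sqrt(-4)

Step 3 takes the square root of -4, which is negative. In the real number system, the square root of a negative number is undefined. The equation x^2 + 4 = 0 has no real solutions. Square roots of negative numbers only exist in the complex numbers.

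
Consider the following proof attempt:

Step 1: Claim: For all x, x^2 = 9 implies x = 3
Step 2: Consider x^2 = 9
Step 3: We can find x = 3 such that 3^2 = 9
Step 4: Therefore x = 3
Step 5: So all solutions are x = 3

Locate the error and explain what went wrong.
Step 4: Therefore x = 3

Step 4 incorrectly concludes that x = 3 is the only solution. The proof shows that x = 3 is A solution (existence), but does not show it is the ONLY solution (uniqueness). In fact, x = -3 is also a solution since (-3)^2 = 9. Finding one solution doesn't prove there are no others.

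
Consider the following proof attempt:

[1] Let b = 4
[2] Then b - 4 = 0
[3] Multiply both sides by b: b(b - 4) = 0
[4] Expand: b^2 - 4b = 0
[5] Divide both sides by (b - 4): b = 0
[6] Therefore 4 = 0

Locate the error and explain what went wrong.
Step 5: Divide both sides by (b - 4): b = 0

Step 5 divides both sides by (b - 4). However, since b = 4, we have (b - 4) = 0. Division by zero is undefined, making this step invalid.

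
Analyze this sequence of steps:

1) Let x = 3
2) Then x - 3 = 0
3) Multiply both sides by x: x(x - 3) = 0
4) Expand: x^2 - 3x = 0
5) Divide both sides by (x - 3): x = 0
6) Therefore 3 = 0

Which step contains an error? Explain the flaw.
Step 5: Divide both sides by (x - 3): x = 0

Step 5 divides both sides by (x - 3). However, since x = 3, we have (x - 3) = 0. Division by zero is undefined, making this step invalid.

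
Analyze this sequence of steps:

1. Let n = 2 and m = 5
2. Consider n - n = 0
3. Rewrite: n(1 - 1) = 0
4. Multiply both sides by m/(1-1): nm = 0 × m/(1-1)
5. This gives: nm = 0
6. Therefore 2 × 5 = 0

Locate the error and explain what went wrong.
Step 4: Multiply both sides by m/(1-1): nm = 0 × m/(1-1)

Step 4 multiplies both sides by m/(1-1). However, 1-1 = 0, so this is multiplication by m/0, which is undefined. We cannot multiply by an undefined expression.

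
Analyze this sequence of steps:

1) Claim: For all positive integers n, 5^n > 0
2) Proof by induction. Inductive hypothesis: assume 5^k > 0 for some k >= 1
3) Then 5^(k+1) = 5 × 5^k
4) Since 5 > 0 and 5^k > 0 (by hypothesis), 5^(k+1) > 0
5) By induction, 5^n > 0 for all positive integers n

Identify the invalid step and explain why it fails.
Step 5: By induction, 5^n > 0 for all positive integers n

Step 5 concludes the proof by induction, but no base case was ever established. A valid induction proof requires: (1) a base case proving 5^1 > 0, and (2) an inductive step showing IF 5^k > 0 THEN 5^(k+1) > 0. Steps 2-4 correctly establish the inductive step, but without the base case the conclusion in step 5 does not follow.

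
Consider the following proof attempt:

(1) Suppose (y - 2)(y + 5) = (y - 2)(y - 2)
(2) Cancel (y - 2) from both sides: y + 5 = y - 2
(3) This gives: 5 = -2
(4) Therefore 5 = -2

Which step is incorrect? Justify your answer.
Step 2: Cancel (y - 2) from both sides: y + 5 = y - 2

Step 2 cancels (y - 2) from both sides. This is only valid if (y - 2) ≠ 0, i.e., y ≠ 2. When y = 2, both sides equal zero regardless of the other factors. The correct approach requires considering y = 2 as a separate case.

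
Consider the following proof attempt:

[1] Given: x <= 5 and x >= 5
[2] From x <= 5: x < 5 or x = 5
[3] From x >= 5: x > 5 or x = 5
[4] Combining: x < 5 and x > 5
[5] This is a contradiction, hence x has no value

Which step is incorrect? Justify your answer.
Step 4: Combining: x < 5 and x > 5

Step 4 incorrectly combines the conditions. From x <= 5 and x >= 5, the intersection is x = 5. The error treats the 'or' cases as 'and' requirements. The correct conclusion is that x = 5 is the unique solution, not that no solution exists.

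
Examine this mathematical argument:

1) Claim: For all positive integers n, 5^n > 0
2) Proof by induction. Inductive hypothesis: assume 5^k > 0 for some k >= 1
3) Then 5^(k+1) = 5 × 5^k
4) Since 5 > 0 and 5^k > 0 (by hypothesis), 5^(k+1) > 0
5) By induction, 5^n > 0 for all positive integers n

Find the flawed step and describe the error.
Step 5: By induction, 5^n > 0 for all positive integers n

Step 5 concludes the proof by induction, but no base case was ever established. A valid induction proof requires: (1) a base case proving 5^1 > 0, and (2) an inductive step showing IF 5^k > 0 THEN 5^(k+1) > 0. Steps 2-4 correctly establish the inductive step, but without the base case the conclusion in step 5 does not follow.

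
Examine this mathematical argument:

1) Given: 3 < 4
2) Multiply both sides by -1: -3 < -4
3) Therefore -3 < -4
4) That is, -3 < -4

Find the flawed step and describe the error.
Step 2: Multiply both sides by -1: -3 < -4

Step 2 multiplies both sides by -1 but fails to reverse the inequality sign. When multiplying (or dividing) an inequality by a negative number, the direction must be reversed. Since 3 < 4, we should get -3 > -4, i.e., -3 > -4.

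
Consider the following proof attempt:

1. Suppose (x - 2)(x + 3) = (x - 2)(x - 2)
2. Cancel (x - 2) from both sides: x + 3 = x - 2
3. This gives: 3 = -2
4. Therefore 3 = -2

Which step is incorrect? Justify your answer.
Step 2: Cancel (x - 2) from both sides: x + 3 = x - 2

Step 2 cancels (x - 2) from both sides. This is only valid if (x - 2) ≠ 0, i.e., x ≠ 2. When x = 2, both sides equal zero regardless of the other factors. The correct approach requires considering x = 2 as a separate case.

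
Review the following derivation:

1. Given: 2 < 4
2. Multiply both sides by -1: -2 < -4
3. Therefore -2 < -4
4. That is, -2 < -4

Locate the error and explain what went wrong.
Step 2: Multiply both sides by -1: -2 < -4

Step 2 multiplies both sides by -1 but fails to reverse the inequality sign. When multiplying (or dividing) an inequality by a negative number, the direction must be reversed. Since 2 < 4, we should get -2 > -4, i.e., -2 > -4.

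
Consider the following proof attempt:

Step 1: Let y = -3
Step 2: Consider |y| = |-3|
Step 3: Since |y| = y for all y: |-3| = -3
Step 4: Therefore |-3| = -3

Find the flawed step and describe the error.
Step 3: Since |y| = y for all y: |-3| = -3

Step 3 incorrectly states that |y| = y for all y. The correct definition is |y| = y when y >= 0, and |y| = -y when y < 0. Since -3 < 0, we have |-3| = -(-3) = 3, not -3.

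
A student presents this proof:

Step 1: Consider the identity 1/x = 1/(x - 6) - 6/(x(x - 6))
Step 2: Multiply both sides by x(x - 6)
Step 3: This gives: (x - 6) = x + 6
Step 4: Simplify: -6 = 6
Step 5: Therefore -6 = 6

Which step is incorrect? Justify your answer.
Step 3: This gives: (x - 6) = x + 6

Step 3 makes a sign error when clearing denominators. Multiplying -6/(x(x - 6)) by x(x - 6) gives -6, not +6. The correct result is (x - 6) = x - 6, which is trivially true, not (x - 6) = x + 6. (Step 1 is a valid identity: 1/(x - 6) - 6/(x(x - 6)) = (x - 6)/(x(x - 6)) = 1/x.)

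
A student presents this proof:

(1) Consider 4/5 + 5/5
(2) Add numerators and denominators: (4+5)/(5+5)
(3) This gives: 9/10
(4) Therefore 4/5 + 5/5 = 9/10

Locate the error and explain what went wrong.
Step 2: Add numerators and denominators: (4+5)/(5+5)

Step 2 incorrectly adds fractions by separately adding numerators and denominators. This is wrong. The correct method requires a common denominator: 4/5 + 5/5 = (4×5 + 5×5)/(5×5) = 45/25 = 9/5. The method used gives 9/10, which is different.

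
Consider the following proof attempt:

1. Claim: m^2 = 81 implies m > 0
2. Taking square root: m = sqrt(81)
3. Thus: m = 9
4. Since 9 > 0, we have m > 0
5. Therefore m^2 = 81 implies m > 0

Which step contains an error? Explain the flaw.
Step 2: Taking square root: m = sqrt(81)

Step 2 takes the square root and assumes the positive root only. The equation m^2 = 81 actually has two solutions: m = 9 and m = -9. The proof silently assumes m > 0 without justification, then uses this assumption to conclude m > 0, which is circular. The counterexample m = -9 shows the claim is false.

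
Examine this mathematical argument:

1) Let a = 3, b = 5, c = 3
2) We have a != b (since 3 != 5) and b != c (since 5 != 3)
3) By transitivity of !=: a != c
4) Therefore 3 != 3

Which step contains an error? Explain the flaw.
Step 3: By transitivity of !=: a != c

Step 3 incorrectly applies transitivity to the '!=' relation. Transitivity states: if a R b and b R c, then a R c. However, '!=' is not transitive. Counterexample: 3 != 5 and 5 != 3, but 3 = 3 (both equal 3). Transitivity holds for relations like <, <=, =, but not for !=.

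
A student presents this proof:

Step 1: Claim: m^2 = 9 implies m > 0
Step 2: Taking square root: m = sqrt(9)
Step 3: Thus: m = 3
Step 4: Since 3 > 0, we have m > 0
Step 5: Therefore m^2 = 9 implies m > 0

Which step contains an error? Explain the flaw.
Step 2: Taking square root: m = sqrt(9)

Step 2 takes the square root and assumes the positive root only. The equation m^2 = 9 actually has two solutions: m = 3 and m = -3. The proof silently assumes m > 0 without justification, then uses this assumption to conclude m > 0, which is circular. The counterexample m = -3 shows the claim is false.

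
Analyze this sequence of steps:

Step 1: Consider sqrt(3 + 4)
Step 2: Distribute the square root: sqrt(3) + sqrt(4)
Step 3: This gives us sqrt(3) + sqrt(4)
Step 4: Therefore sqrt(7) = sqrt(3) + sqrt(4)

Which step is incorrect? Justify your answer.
Step 2: Distribute the square root: sqrt(3) + sqrt(4)

Step 2 incorrectly 'distributes' the square root over addition. The square root function does not distribute: sqrt(a + b) ≠ sqrt(a) + sqrt(b). In fact, sqrt(3 + 4) = sqrt(7) ≈ 2.6458, while sqrt(3) + sqrt(4) ≈ 3.7321.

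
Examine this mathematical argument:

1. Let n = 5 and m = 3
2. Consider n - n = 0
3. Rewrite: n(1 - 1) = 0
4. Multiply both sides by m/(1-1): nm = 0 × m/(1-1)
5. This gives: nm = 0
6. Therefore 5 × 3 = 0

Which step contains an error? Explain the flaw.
Step 4: Multiply both sides by m/(1-1): nm = 0 × m/(1-1)

Step 4 multiplies both sides by m/(1-1). However, 1-1 = 0, so this is multiplication by m/0, which is undefined. We cannot multiply by an undefined expression.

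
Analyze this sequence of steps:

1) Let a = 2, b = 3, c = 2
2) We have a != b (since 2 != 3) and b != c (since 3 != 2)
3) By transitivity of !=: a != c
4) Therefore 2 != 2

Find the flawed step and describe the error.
Step 3: By transitivity of !=: a != c

Step 3 incorrectly applies transitivity to the '!=' relation. Transitivity states: if a R b and b R c, then a R c. However, '!=' is not transitive. Counterexample: 2 != 3 and 3 != 2, but 2 = 2 (both equal 2). Transitivity holds for relations like <, <=, =, but not for !=.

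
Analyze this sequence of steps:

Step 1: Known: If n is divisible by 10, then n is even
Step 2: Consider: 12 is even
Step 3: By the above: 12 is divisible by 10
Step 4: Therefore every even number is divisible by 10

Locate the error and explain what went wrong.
Step 3: By the above: 12 is divisible by 10

Step 3 commits the fallacy of affirming the consequent. The known fact 'divisible by 10 → even' does NOT imply 'even → divisible by 10'. That would be the converse, which is false. For example, 12 is even but 12 ÷ 10 = 1.20, which is not an integer.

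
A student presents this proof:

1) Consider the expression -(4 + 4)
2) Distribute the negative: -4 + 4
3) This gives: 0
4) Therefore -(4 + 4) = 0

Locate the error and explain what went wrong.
Step 2: Distribute the negative: -4 + 4

Step 2 incorrectly distributes the negative sign. The correct distribution is -(4 + 4) = -4 - 4 = -8. The negative must be applied to both terms, not just the first. The error treats -(4 + 4) as -4 + 4, which equals 0 instead of -8.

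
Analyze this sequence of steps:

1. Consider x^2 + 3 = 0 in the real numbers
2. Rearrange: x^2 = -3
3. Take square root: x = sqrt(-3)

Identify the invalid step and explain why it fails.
Step 3: Take square root: x = sqrt(-3)

Step 3 takes the square root of -3, which is negative. In the real number system, the square root of a negative number is undefined. The equation x^2 + 3 = 0 has no real solutions. Square roots of negative numbers only exist in the complex numbers.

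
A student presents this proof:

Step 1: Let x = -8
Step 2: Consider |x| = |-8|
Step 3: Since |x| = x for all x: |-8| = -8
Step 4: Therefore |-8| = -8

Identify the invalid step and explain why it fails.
Step 3: Since |x| = x for all x: |-8| = -8

Step 3 incorrectly states that |x| = x for all x. The correct definition is |x| = x when x >= 0, and |x| = -x when x < 0. Since -8 < 0, we have |-8| = -(-8) = 8, not -8.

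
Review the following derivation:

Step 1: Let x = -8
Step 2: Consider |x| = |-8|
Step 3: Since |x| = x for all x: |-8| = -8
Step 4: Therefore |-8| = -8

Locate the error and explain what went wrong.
Step 3: Since |x| = x for all x: |-8| = -8

Step 3 incorrectly states that |x| = x for all x. The correct definition is |x| = x when x >= 0, and |x| = -x when x < 0. Since -8 < 0, we have |-8| = -(-8) = 8, not -8.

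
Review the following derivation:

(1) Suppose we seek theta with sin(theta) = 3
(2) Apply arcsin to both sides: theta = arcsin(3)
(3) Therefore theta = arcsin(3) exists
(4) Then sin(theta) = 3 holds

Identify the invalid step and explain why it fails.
Step 2: Apply arcsin to both sides: theta = arcsin(3)

Step 2 applies arcsin to 3. However, arcsin(x) is only defined for x in [-1, 1] because sin(theta) can only produce values in that range. Since |3| > 1, arcsin(3) is undefined. There is no angle whose sine equals 3.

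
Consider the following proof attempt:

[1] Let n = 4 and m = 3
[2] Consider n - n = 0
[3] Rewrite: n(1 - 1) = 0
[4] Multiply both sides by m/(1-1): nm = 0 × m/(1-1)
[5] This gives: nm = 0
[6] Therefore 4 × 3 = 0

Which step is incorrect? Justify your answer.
Step 4: Multiply both sides by m/(1-1): nm = 0 × m/(1-1)

Step 4 multiplies both sides by m/(1-1). However, 1-1 = 0, so this is multiplication by m/0, which is undefined. We cannot multiply by an undefined expression.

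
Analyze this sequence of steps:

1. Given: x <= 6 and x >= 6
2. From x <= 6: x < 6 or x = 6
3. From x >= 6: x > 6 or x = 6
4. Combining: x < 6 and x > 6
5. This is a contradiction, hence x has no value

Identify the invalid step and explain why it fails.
Step 4: Combining: x < 6 and x > 6

Step 4 incorrectly combines the conditions. From x <= 6 and x >= 6, the intersection is x = 6. The error treats the 'or' cases as 'and' requirements. The correct conclusion is that x = 6 is the unique solution, not that no solution exists.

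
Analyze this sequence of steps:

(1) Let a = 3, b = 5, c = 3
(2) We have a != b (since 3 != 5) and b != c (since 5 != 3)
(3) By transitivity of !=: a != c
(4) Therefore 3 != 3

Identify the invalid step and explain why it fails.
Step 3: By transitivity of !=: a != c

Step 3 incorrectly applies transitivity to the '!=' relation. Transitivity states: if a R b and b R c, then a R c. However, '!=' is not transitive. Counterexample: 3 != 5 and 5 != 3, but 3 = 3 (both equal 3). Transitivity holds for relations like <, <=, =, but not for !=.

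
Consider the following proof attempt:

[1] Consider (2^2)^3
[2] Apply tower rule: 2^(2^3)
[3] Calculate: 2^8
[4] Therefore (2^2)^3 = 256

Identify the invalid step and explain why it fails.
Step 2: Apply tower rule: 2^(2^3)

Step 2 incorrectly states that (a^b)^c = a^(b^c). The correct rule is (a^b)^c = a^(b×c). The actual value is (2^2)^3 = 2^6 = 64, not 2^8 = 256.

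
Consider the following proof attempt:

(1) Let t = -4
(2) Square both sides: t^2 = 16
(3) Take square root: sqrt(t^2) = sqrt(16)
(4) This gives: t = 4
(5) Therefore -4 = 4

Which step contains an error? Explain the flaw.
Step 4: This gives: t = 4

Step 4 incorrectly states that sqrt(t^2) = t. The correct identity is sqrt(t^2) = |t|. Since t = -4 < 0, we have sqrt(t^2) = |-4| = 4, not t = -4.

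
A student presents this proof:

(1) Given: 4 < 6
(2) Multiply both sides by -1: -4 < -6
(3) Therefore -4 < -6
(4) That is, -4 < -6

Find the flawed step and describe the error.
Step 2: Multiply both sides by -1: -4 < -6

Step 2 multiplies both sides by -1 but fails to reverse the inequality sign. When multiplying (or dividing) an inequality by a negative number, the direction must be reversed. Since 4 < 6, we should get -4 > -6, i.e., -4 > -6.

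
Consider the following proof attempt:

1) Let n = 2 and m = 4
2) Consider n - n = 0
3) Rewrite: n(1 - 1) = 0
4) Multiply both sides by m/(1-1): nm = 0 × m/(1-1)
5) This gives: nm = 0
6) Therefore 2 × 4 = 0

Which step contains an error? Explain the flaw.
Step 4: Multiply both sides by m/(1-1): nm = 0 × m/(1-1)

Step 4 multiplies both sides by m/(1-1). However, 1-1 = 0, so this is multiplication by m/0, which is undefined. We cannot multiply by an undefined expression.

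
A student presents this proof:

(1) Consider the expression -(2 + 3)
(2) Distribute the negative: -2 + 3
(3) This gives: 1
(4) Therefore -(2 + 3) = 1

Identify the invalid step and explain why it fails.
Step 2: Distribute the negative: -2 + 3

Step 2 incorrectly distributes the negative sign. The correct distribution is -(2 + 3) = -2 - 3 = -5. The negative must be applied to both terms, not just the first. The error treats -(2 + 3) as -2 + 3, which equals 1 instead of -5.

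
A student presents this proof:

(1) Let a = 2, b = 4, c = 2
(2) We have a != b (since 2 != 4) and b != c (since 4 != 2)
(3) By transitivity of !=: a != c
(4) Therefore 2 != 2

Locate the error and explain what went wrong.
Step 3: By transitivity of !=: a != c

Step 3 incorrectly applies transitivity to the '!=' relation. Transitivity states: if a R b and b R c, then a R c. However, '!=' is not transitive. Counterexample: 2 != 4 and 4 != 2, but 2 = 2 (both equal 2). Transitivity holds for relations like <, <=, =, but not for !=.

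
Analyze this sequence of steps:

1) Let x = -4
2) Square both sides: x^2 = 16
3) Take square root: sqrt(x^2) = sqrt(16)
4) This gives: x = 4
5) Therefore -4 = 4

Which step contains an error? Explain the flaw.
Step 4: This gives: x = 4

Step 4 incorrectly states that sqrt(x^2) = x. The correct identity is sqrt(x^2) = |x|. Since x = -4 < 0, we have sqrt(x^2) = |-4| = 4, not x = -4.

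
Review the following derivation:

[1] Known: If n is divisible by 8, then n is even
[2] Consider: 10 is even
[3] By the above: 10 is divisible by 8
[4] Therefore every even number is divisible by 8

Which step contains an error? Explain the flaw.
Step 3: By the above: 10 is divisible by 8

Step 3 commits the fallacy of affirming the consequent. The known fact 'divisible by 8 → even' does NOT imply 'even → divisible by 8'. That would be the converse, which is false. For example, 10 is even but 10 ÷ 8 = 1.25, which is not an integer.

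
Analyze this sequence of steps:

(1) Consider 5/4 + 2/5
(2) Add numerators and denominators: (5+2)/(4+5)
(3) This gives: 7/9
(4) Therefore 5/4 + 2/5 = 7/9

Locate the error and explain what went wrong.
Step 2: Add numerators and denominators: (5+2)/(4+5)

Step 2 incorrectly adds fractions by separately adding numerators and denominators. This is wrong. The correct method requires a common denominator: 5/4 + 2/5 = (5×5 + 2×4)/(4×5) = 33/20 = 33/20. The method used gives 7/9, which is different.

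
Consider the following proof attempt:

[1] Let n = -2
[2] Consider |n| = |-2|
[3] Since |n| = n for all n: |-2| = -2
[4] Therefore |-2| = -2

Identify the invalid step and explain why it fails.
Step 3: Since |n| = n for all n: |-2| = -2

Step 3 incorrectly states that |n| = n for all n. The correct definition is |n| = n when n >= 0, and |n| = -n when n < 0. Since -2 < 0, we have |-2| = -(-2) = 2, not -2.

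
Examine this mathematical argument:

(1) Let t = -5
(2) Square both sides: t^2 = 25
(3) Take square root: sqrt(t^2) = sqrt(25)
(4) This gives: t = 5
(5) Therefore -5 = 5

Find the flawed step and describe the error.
Step 4: This gives: t = 5

Step 4 incorrectly states that sqrt(t^2) = t. The correct identity is sqrt(t^2) = |t|. Since t = -5 < 0, we have sqrt(t^2) = |-5| = 5, not t = -5.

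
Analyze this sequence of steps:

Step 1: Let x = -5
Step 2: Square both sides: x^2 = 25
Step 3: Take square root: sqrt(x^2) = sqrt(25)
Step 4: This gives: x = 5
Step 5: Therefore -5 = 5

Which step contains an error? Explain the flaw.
Step 4: This gives: x = 5

Step 4 incorrectly states that sqrt(x^2) = x. The correct identity is sqrt(x^2) = |x|. Since x = -5 < 0, we have sqrt(x^2) = |-5| = 5, not x = -5.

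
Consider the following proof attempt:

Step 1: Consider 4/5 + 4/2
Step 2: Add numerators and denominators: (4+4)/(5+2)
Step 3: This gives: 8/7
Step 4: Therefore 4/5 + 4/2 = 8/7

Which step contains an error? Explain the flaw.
Step 2: Add numerators and denominators: (4+4)/(5+2)

Step 2 incorrectly adds fractions by separately adding numerators and denominators. This is wrong. The correct method requires a common denominator: 4/5 + 4/2 = (4×2 + 4×5)/(5×2) = 28/10 = 14/5. The method used gives 8/7, which is different.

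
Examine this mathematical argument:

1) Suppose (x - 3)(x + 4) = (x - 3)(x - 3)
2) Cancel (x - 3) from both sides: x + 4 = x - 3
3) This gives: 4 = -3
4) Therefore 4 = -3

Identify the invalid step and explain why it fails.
Step 2: Cancel (x - 3) from both sides: x + 4 = x - 3

Step 2 cancels (x - 3) from both sides. This is only valid if (x - 3) ≠ 0, i.e., x ≠ 3. When x = 3, both sides equal zero regardless of the other factors. The correct approach requires considering x = 3 as a separate case.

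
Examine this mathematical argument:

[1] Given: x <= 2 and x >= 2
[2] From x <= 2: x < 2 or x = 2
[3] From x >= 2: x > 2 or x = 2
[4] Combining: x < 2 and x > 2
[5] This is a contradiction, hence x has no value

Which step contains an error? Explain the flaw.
Step 4: Combining: x < 2 and x > 2

Step 4 incorrectly combines the conditions. From x <= 2 and x >= 2, the intersection is x = 2. The error treats the 'or' cases as 'and' requirements. The correct conclusion is that x = 2 is the unique solution, not that no solution exists.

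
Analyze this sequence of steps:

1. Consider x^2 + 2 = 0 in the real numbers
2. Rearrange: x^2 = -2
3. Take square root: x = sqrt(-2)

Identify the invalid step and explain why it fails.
Step 3: Take square root: x = sqrt(-2)

Step 3 takes the square root of -2, which is negative. In the real number system, the square root of a negative number is undefined. The equation x^2 + 2 = 0 has no real solutions. Square roots of negative numbers only exist in the complex numbers.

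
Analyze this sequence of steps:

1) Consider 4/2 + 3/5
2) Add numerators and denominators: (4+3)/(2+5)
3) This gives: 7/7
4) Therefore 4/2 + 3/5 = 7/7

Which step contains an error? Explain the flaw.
Step 2: Add numerators and denominators: (4+3)/(2+5)

Step 2 incorrectly adds fractions by separately adding numerators and denominators. This is wrong. The correct method requires a common denominator: 4/2 + 3/5 = (4×5 + 3×2)/(2×5) = 26/10 = 13/5. The method used gives 7/7, which is different.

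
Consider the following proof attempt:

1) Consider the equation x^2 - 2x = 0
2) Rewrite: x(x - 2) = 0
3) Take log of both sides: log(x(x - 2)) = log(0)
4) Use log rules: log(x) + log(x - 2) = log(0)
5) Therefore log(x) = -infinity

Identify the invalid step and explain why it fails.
Step 3: Take log of both sides: log(x(x - 2)) = log(0)

Step 3 takes the logarithm of both sides, resulting in log(0) on the right side. The logarithm is only defined for positive numbers; log(0) is undefined (approaches negative infinity). This operation is invalid.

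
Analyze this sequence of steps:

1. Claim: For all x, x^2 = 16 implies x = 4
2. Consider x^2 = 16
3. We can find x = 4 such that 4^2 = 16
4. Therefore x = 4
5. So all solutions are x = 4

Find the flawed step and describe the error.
Step 4: Therefore x = 4

Step 4 incorrectly concludes that x = 4 is the only solution. The proof shows that x = 4 is A solution (existence), but does not show it is the ONLY solution (uniqueness). In fact, x = -4 is also a solution since (-4)^2 = 16. Finding one solution doesn't prove there are no others.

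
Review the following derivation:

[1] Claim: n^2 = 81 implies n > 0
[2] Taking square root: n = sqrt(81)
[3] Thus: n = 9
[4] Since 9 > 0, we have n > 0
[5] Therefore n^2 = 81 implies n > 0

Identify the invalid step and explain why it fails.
Step 2: Taking square root: n = sqrt(81)

Step 2 takes the square root and assumes the positive root only. The equation n^2 = 81 actually has two solutions: n = 9 and n = -9. The proof silently assumes n > 0 without justification, then uses this assumption to conclude n > 0, which is circular. The counterexample n = -9 shows the claim is false.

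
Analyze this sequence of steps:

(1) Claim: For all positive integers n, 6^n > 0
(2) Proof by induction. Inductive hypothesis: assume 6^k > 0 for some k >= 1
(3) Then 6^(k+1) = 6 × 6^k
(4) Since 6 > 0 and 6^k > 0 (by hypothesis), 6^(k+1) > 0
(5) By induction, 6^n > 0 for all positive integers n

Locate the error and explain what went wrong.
Step 5: By induction, 6^n > 0 for all positive integers n

Step 5 concludes the proof by induction, but no base case was ever established. A valid induction proof requires: (1) a base case proving 6^1 > 0, and (2) an inductive step showing IF 6^k > 0 THEN 6^(k+1) > 0. Steps 2-4 correctly establish the inductive step, but without the base case the conclusion in step 5 does not follow.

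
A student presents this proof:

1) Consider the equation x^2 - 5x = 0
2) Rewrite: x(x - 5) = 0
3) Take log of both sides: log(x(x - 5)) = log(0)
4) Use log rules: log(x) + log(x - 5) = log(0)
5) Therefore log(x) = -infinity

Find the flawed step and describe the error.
Step 3: Take log of both sides: log(x(x - 5)) = log(0)

Step 3 takes the logarithm of both sides, resulting in log(0) on the right side. The logarithm is only defined for positive numbers; log(0) is undefined (approaches negative infinity). This operation is invalid.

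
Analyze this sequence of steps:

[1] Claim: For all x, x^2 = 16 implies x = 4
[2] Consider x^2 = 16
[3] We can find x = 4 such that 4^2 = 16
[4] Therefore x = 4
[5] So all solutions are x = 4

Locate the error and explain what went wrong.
Step 4: Therefore x = 4

Step 4 incorrectly concludes that x = 4 is the only solution. The proof shows that x = 4 is A solution (existence), but does not show it is the ONLY solution (uniqueness). In fact, x = -4 is also a solution since (-4)^2 = 16. Finding one solution doesn't prove there are no others.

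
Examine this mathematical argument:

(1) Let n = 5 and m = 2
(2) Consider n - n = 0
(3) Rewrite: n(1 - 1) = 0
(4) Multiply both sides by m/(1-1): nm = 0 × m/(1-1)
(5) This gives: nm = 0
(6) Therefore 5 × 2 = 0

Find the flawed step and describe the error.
Step 4: Multiply both sides by m/(1-1): nm = 0 × m/(1-1)

Step 4 multiplies both sides by m/(1-1). However, 1-1 = 0, so this is multiplication by m/0, which is undefined. We cannot multiply by an undefined expression.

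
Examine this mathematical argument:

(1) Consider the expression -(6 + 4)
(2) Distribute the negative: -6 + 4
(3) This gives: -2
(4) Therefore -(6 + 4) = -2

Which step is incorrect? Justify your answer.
Step 2: Distribute the negative: -6 + 4

Step 2 incorrectly distributes the negative sign. The correct distribution is -(6 + 4) = -6 - 4 = -10. The negative must be applied to both terms, not just the first. The error treats -(6 + 4) as -6 + 4, which equals -2 instead of -10.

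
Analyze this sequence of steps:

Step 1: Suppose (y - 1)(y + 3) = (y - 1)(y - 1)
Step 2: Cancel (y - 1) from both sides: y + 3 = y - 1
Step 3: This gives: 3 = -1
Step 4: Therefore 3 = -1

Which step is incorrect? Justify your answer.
Step 2: Cancel (y - 1) from both sides: y + 3 = y - 1

Step 2 cancels (y - 1) from both sides. This is only valid if (y - 1) ≠ 0, i.e., y ≠ 1. When y = 1, both sides equal zero regardless of the other factors. The correct approach requires considering y = 1 as a separate case.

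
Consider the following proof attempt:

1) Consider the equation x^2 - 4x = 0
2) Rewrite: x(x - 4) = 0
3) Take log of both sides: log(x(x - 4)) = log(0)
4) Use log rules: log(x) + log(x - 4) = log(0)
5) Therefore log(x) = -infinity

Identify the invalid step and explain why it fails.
Step 3: Take log of both sides: log(x(x - 4)) = log(0)

Step 3 takes the logarithm of both sides, resulting in log(0) on the right side. The logarithm is only defined for positive numbers; log(0) is undefined (approaches negative infinity). This operation is invalid.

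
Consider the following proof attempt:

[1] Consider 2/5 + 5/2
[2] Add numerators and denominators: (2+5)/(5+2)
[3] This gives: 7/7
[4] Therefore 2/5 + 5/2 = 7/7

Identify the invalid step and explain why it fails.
Step 2: Add numerators and denominators: (2+5)/(5+2)

Step 2 incorrectly adds fractions by separately adding numerators and denominators. This is wrong. The correct method requires a common denominator: 2/5 + 5/2 = (2×2 + 5×5)/(5×2) = 29/10 = 29/10. The method used gives 7/7, which is different.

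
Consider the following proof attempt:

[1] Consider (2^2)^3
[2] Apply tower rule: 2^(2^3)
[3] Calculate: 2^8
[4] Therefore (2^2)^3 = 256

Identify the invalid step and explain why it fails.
Step 2: Apply tower rule: 2^(2^3)

Step 2 incorrectly states that (a^b)^c = a^(b^c). The correct rule is (a^b)^c = a^(b×c). The actual value is (2^2)^3 = 2^6 = 64, not 2^8 = 256.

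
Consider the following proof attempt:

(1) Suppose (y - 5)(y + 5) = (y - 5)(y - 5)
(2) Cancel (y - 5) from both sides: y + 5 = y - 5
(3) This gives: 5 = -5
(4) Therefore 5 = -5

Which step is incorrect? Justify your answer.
Step 2: Cancel (y - 5) from both sides: y + 5 = y - 5

Step 2 cancels (y - 5) from both sides. This is only valid if (y - 5) ≠ 0, i.e., y ≠ 5. When y = 5, both sides equal zero regardless of the other factors. The correct approach requires considering y = 5 as a separate case.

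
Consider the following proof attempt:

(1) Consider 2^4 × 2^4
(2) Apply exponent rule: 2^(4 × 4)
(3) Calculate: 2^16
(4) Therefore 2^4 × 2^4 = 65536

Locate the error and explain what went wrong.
Step 2: Apply exponent rule: 2^(4 × 4)

Step 2 incorrectly states that a^b × a^c = a^(b×c). The correct rule is a^b × a^c = a^(b+c). The actual value is 2^4 × 2^4 = 2^8 = 256, not 2^16 = 65536.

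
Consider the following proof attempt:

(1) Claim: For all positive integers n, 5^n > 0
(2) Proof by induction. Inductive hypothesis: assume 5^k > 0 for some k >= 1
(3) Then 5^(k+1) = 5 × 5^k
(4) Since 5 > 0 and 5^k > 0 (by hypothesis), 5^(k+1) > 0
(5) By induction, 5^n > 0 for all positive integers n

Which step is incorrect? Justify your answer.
Step 5: By induction, 5^n > 0 for all positive integers n

Step 5 concludes the proof by induction, but no base case was ever established. A valid induction proof requires: (1) a base case proving 5^1 > 0, and (2) an inductive step showing IF 5^k > 0 THEN 5^(k+1) > 0. Steps 2-4 correctly establish the inductive step, but without the base case the conclusion in step 5 does not follow.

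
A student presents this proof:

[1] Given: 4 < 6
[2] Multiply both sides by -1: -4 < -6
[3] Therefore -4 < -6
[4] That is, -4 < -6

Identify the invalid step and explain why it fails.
Step 2: Multiply both sides by -1: -4 < -6

Step 2 multiplies both sides by -1 but fails to reverse the inequality sign. When multiplying (or dividing) an inequality by a negative number, the direction must be reversed. Since 4 < 6, we should get -4 > -6, i.e., -4 > -6.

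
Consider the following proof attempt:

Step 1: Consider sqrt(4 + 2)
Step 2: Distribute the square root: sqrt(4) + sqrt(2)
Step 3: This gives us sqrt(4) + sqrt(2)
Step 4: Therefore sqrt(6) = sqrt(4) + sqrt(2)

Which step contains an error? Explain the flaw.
Step 2: Distribute the square root: sqrt(4) + sqrt(2)

Step 2 incorrectly 'distributes' the square root over addition. The square root function does not distribute: sqrt(a + b) ≠ sqrt(a) + sqrt(b). In fact, sqrt(4 + 2) = sqrt(6) ≈ 2.4495, while sqrt(4) + sqrt(2) ≈ 3.4142.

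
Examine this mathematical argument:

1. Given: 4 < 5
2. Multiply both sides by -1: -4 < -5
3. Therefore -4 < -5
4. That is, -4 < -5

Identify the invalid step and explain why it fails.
Step 2: Multiply both sides by -1: -4 < -5

Step 2 multiplies both sides by -1 but fails to reverse the inequality sign. When multiplying (or dividing) an inequality by a negative number, the direction must be reversed. Since 4 < 5, we should get -4 > -5, i.e., -4 > -5.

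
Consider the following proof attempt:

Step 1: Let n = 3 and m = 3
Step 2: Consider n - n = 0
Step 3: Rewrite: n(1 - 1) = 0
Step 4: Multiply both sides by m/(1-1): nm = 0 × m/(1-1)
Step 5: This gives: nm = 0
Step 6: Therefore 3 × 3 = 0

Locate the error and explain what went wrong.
Step 4: Multiply both sides by m/(1-1): nm = 0 × m/(1-1)

Step 4 multiplies both sides by m/(1-1). However, 1-1 = 0, so this is multiplication by m/0, which is undefined. We cannot multiply by an undefined expression.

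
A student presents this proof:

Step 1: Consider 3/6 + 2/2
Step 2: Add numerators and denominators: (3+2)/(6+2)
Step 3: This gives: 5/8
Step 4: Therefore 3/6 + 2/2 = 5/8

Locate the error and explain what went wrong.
Step 2: Add numerators and denominators: (3+2)/(6+2)

Step 2 incorrectly adds fractions by separately adding numerators and denominators. This is wrong. The correct method requires a common denominator: 3/6 + 2/2 = (3×2 + 2×6)/(6×2) = 18/12 = 3/2. The method used gives 5/8, which is different.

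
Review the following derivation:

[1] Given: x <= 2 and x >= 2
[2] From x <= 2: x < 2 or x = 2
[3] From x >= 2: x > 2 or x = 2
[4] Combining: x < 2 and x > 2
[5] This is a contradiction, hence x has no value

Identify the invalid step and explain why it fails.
Step 4: Combining: x < 2 and x > 2

Step 4 incorrectly combines the conditions. From x <= 2 and x >= 2, the intersection is x = 2. The error treats the 'or' cases as 'and' requirements. The correct conclusion is that x = 2 is the unique solution, not that no solution exists.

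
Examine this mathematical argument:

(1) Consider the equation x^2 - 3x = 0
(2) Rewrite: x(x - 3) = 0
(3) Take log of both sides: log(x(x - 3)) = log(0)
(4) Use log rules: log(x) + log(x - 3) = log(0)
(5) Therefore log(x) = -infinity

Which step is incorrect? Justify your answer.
Step 3: Take log of both sides: log(x(x - 3)) = log(0)

Step 3 takes the logarithm of both sides, resulting in log(0) on the right side. The logarithm is only defined for positive numbers; log(0) is undefined (approaches negative infinity). This operation is invalid.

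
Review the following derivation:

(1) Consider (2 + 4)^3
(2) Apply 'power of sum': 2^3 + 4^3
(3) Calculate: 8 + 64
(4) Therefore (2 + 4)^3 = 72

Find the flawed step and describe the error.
Step 2: Apply 'power of sum': 2^3 + 4^3

Step 2 incorrectly applies a non-existent rule '(a+b)^n = a^n + b^n'. This is false in general. The correct expansion uses the binomial theorem. The actual value is (2 + 4)^3 = 6^3 = 216, not 72.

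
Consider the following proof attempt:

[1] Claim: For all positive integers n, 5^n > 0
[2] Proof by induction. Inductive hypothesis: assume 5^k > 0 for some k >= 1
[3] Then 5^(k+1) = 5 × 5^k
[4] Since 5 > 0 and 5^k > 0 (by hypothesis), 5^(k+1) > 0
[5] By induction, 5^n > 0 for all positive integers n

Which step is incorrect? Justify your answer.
Step 5: By induction, 5^n > 0 for all positive integers n

Step 5 concludes the proof by induction, but no base case was ever established. A valid induction proof requires: (1) a base case proving 5^1 > 0, and (2) an inductive step showing IF 5^k > 0 THEN 5^(k+1) > 0. Steps 2-4 correctly establish the inductive step, but without the base case the conclusion in step 5 does not follow.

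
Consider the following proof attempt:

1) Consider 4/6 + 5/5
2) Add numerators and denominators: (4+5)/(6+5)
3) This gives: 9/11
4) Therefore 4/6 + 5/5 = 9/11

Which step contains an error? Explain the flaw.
Step 2: Add numerators and denominators: (4+5)/(6+5)

Step 2 incorrectly adds fractions by separately adding numerators and denominators. This is wrong. The correct method requires a common denominator: 4/6 + 5/5 = (4×5 + 5×6)/(6×5) = 50/30 = 5/3. The method used gives 9/11, which is different.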